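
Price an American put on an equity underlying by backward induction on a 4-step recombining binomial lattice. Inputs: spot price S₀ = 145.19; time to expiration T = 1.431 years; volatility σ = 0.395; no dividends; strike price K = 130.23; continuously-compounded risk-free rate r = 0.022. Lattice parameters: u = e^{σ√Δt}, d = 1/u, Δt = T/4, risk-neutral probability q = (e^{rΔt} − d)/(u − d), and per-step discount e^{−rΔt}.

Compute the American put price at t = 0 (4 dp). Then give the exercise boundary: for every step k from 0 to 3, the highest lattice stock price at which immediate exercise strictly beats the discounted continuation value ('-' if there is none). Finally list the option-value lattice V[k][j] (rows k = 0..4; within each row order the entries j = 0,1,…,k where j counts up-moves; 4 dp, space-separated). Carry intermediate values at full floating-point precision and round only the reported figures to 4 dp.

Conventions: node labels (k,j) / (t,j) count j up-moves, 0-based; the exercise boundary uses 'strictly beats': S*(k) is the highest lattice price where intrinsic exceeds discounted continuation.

Δt=0.35775  u=1.26650  d=0.78958  q=0.45778  discount=0.99216
step 4 (expiry): payoffs max(K−S,0) = 73.7995 39.7140 0.0000 0.0000 0.0000
step 3: (k=3,j=0): S=71.4693, K−S=58.7607, hold=57.7397 ⇒ V=58.7607 exercise | (k=3,j=1): S=114.6387, K−S=15.5913, hold=21.3650 ⇒ V=21.3650 continue | (k=3,j=2): S=183.8833, K−S=0.0000, hold=0.0000 ⇒ V=0.0000 continue | (k=3,j=3): S=294.9535, K−S=0.0000, hold=0.0000 ⇒ V=0.0000 continue  boundary S*=71.4693
step 2: (k=2,j=0): S=90.5160, K−S=39.7140, hold=41.3154 ⇒ V=41.3154 continue | (k=2,j=1): S=145.1900, K−S=0.0000, hold=11.4938 ⇒ V=11.4938 continue | (k=2,j=2): S=232.8885, K−S=0.0000, hold=0.0000 ⇒ V=0.0000 continue  boundary S*=-
step 1: (k=1,j=0): S=114.6387, K−S=15.5913, hold=27.4469 ⇒ V=27.4469 continue | (k=1,j=1): S=183.8833, K−S=0.0000, hold=6.1834 ⇒ V=6.1834 continue  boundary S*=-
step 0: (k=0,j=0): S=145.1900, K−S=0.0000, hold=17.5741 ⇒ V=17.5741 continue  boundary S*=-

price = 17.5741
boundary = - - - 71.4693
tree:
17.5741
27.4469 6.1834
41.3154 11.4938 0.0000
58.7607 21.3650 0.0000 0.0000
73.7995 39.7140 0.0000 0.0000 0.0000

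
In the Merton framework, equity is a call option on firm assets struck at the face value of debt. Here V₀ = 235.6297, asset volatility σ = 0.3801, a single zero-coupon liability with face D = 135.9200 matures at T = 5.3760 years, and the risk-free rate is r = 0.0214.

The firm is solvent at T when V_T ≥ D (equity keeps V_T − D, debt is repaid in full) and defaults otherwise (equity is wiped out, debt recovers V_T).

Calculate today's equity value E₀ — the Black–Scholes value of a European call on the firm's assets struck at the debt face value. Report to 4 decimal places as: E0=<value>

E0=132.7958

Work the structural quantities from V₀ = 235.6297 against face 135.9200:
d₁ = [ln(V₀/D) + (r + σ²/2)T] / (σ√T)
   = [ln(235.6297/135.9200) + (0.0214 + 0.5·0.3801²)·5.3760] / (0.3801·√5.3760)
   = [0.550195 + 0.503398] / 0.881308 = 1.195488
d₂ = d₁ − σ√T = 1.195488 − 0.881308 = 0.314181
N(d₁) = 0.884052,  N(d₂) = 0.623308,  e^(−rT) = 0.891325
E₀ = V₀·N(d₁) − D·e^(−rT)·N(d₂)
   = 235.6297·0.884052 − 135.9200·0.891325·0.623308 = 132.795801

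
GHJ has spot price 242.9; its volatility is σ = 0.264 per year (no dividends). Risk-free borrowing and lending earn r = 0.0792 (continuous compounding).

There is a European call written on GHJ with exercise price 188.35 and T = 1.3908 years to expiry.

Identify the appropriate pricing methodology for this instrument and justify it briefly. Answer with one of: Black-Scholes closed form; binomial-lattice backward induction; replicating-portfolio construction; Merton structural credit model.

Key observation: the instrument is a plain European call (strike 188.35) on a lognormal asset; the exact continuous-time formula applies directly.

framework: Black-Scholes closed form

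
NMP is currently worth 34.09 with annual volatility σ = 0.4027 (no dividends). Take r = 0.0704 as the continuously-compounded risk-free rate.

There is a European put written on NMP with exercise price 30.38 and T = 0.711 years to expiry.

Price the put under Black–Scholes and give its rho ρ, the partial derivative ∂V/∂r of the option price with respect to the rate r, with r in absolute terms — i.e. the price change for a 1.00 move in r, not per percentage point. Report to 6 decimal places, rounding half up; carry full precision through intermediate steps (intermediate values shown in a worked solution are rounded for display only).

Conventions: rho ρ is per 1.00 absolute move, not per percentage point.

price = 2.136357
ρ = -7.717768

σ√T = 0.4027·√0.711 = 0.339560
d₁ = (ln(S/K) + (r+σ²/2)T) / (σ√T) = (ln(34.09/30.38) + (0.0704+0.4027²/2)·0.711) / 0.339560 = (0.115220 + 0.107705) / 0.339560 = 0.656510
d₂ = d₁ − σ√T = 0.656510 − 0.339560 = 0.316950
e^{−rT} = 0.951178
N(−d₁) = 0.255748,  N(−d₂) = 0.375641
Put price V = K·e^{−rT}·N(−d₂) − S·N(−d₁) = 10.854808 − 8.718451 = 2.136357
ρ = −K·T·e^{−rT}·N(−d₂) = -7.717768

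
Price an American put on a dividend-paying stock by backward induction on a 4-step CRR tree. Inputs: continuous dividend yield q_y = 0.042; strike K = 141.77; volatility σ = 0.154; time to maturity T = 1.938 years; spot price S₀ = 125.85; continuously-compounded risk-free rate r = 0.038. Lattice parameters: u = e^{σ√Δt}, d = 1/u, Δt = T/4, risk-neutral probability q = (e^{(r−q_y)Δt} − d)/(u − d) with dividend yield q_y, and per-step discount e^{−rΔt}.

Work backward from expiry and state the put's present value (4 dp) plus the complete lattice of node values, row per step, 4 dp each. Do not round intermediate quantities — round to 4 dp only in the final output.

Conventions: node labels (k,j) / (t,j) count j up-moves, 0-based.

params: Δt=0.48450 u=1.11315 d=0.89835 q=0.46421 e^(-rΔt)=0.98176
t_4 payoffs: 59.8029 40.2045 15.9200 0.0000 0.0000
k=3: node(3,0) S=91.2416 payoff=50.5284 vs cont=49.7801 → 50.5284 [stop]  node(3,1) S=113.0576 payoff=28.7124 vs cont=28.4035 → 28.7124 [stop]  node(3,2) S=140.0899 payoff=1.6801 vs cont=8.3741 → 8.3741 [wait]  node(3,3) S=173.5856 payoff=0.0000 vs cont=0.0000 → 0.0000 [wait]
k=2: node(2,0) S=101.5655 payoff=40.2045 vs cont=39.6641 → 40.2045 [stop]  node(2,1) S=125.8500 payoff=15.9200 vs cont=18.9195 → 18.9195 [wait]  node(2,2) S=155.9409 payoff=0.0000 vs cont=4.4049 → 4.4049 [wait]
k=1: node(1,0) S=113.0576 payoff=28.7124 vs cont=29.7705 → 29.7705 [wait]  node(1,1) S=140.0899 payoff=1.6801 vs cont=11.9594 → 11.9594 [wait]
k=0: node(0,0) S=125.8500 payoff=15.9200 vs cont=21.1101 → 21.1101 [wait]

price = 21.1101
tree:
21.1101
29.7705 11.9594
40.2045 18.9195 4.4049
50.5284 28.7124 8.3741 0.0000
59.8029 40.2045 15.9200 0.0000 0.0000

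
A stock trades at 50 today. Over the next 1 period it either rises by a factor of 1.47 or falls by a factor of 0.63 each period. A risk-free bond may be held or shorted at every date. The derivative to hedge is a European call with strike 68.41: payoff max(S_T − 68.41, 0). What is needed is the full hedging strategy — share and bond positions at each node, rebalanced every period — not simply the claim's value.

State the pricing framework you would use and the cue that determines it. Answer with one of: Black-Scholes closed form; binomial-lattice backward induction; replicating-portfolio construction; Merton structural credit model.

Key observation: the task asks for the hedge itself — share and bond holdings at every node of the 1-period tree on spot 50 with factors 1.47/0.63 — which is exactly what the replicating-portfolio construction produces.

framework: replicating-portfolio construction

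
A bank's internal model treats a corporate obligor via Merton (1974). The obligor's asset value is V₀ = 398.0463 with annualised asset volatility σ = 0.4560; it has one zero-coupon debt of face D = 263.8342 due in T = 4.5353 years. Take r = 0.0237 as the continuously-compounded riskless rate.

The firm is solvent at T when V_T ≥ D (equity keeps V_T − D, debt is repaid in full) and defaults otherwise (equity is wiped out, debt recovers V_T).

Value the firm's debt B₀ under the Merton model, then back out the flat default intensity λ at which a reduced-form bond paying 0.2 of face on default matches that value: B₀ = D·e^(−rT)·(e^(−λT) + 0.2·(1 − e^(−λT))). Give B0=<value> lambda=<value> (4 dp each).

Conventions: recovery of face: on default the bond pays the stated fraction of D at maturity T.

B0=184.3381 lambda=0.0717

With assets at 398.0463 and a single debt payment of 263.8342 at 4.5353 years:
d₁ = [ln(V₀/D) + (r + σ²/2)T] / (σ√T)
   = [ln(398.0463/263.8342) + (0.0237 + 0.5·0.4560²)·4.5353] / (0.4560·√4.5353)
   = [0.411247 + 0.579013] / 0.971109 = 1.019721
d₂ = d₁ − σ√T = 1.019721 − 0.971109 = 0.048612
N(d₁) = 0.846070,  N(d₂) = 0.519386,  e^(−rT) = 0.898089
E₀ = V₀·N(d₁) − D·e^(−rT)·N(d₂)
   = 398.0463·0.846070 − 263.8342·0.898089·0.519386 = 213.708226
B₀ = V₀ − E₀ = 398.0463 − 213.708226 = 184.338074
e^(−λT) = (B₀·e^(rT)/D − 0.2)/(1 − 0.2) = (184.3381·1.113476/263.8342 − 0.2)/0.8 = 0.72246699
λ = −ln(0.72246699)/4.5353 = 0.071679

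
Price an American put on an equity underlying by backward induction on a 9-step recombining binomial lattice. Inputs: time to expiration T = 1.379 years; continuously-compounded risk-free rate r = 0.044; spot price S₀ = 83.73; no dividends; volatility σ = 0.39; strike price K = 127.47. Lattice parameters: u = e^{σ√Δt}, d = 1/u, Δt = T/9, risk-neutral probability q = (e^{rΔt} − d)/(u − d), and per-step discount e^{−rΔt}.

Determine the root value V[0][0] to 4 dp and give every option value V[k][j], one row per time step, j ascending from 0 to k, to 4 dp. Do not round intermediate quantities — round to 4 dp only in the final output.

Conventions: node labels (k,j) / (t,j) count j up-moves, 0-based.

price = 44.9335
tree:
44.9335
55.5944 34.1948
65.7704 44.3210 23.8761
74.5058 55.5944 32.9207 14.5664
82.0044 65.7704 43.7400 21.8452 7.0094
88.4413 74.5058 55.5944 31.6111 11.7380 2.0657
93.9669 82.0044 65.7704 43.7400 19.1210 4.0303 0.0000
98.7103 88.4413 74.5058 55.5944 29.9305 7.8631 0.0000 0.0000
102.7820 93.9669 82.0044 65.7704 43.7400 15.3410 0.0000 0.0000 0.0000
106.2773 98.7103 88.4413 74.5058 55.5944 29.9305 0.0000 0.0000 0.0000 0.0000

Δt=0.15322, u=1.16493, d=0.85842, q=0.48398, disc=e^(-rΔt)=0.99328
k=9 terminal: V=max(K-S,0) → 106.2773 98.7103 88.4413 74.5058 55.5944 29.9305 0.0000 0.0000 0.0000 0.0000
k=8: j=0 S=24.6880 intr=102.7820 cont=101.9255 V=102.7820[EX]; j=1 S=33.5031 intr=93.9669 cont=93.1105 V=93.9669[EX]; j=2 S=45.4656 intr=82.0044 cont=81.1479 V=82.0044[EX]; j=3 S=61.6996 intr=65.7704 cont=64.9139 V=65.7704[EX]; j=4 S=83.7300 intr=43.7400 cont=42.8835 V=43.7400[EX]; j=5 S=113.6266 intr=13.8434 cont=15.3410 V=15.3410[hold]; j=6 S=154.1980 intr=0.0000 cont=0.0000 V=0.0000[hold]; j=7 S=209.2559 intr=0.0000 cont=0.0000 V=0.0000[hold]; j=8 S=283.9727 intr=0.0000 cont=0.0000 V=0.0000[hold]
k=7: j=0 S=28.7597 intr=98.7103 cont=97.8538 V=98.7103[EX]; j=1 S=39.0287 intr=88.4413 cont=87.5848 V=88.4413[EX]; j=2 S=52.9642 intr=74.5058 cont=73.6493 V=74.5058[EX]; j=3 S=71.8756 intr=55.5944 cont=54.7379 V=55.5944[EX]; j=4 S=97.5395 intr=29.9305 cont=29.7939 V=29.9305[EX]; j=5 S=132.3669 intr=0.0000 cont=7.8631 V=7.8631[hold]; j=6 S=179.6297 intr=0.0000 cont=0.0000 V=0.0000[hold]; j=7 S=243.7682 intr=0.0000 cont=0.0000 V=0.0000[hold]
k=6: j=0 S=33.5031 intr=93.9669 cont=93.1105 V=93.9669[EX]; j=1 S=45.4656 intr=82.0044 cont=81.1479 V=82.0044[EX]; j=2 S=61.6996 intr=65.7704 cont=64.9139 V=65.7704[EX]; j=3 S=83.7300 intr=43.7400 cont=42.8835 V=43.7400[EX]; j=4 S=113.6266 intr=13.8434 cont=19.1210 V=19.1210[hold]; j=5 S=154.1980 intr=0.0000 cont=4.0303 V=4.0303[hold]; j=6 S=209.2559 intr=0.0000 cont=0.0000 V=0.0000[hold]
k=5: j=0 S=39.0287 intr=88.4413 cont=87.5848 V=88.4413[EX]; j=1 S=52.9642 intr=74.5058 cont=73.6493 V=74.5058[EX]; j=2 S=71.8756 intr=55.5944 cont=54.7379 V=55.5944[EX]; j=3 S=97.5395 intr=29.9305 cont=31.6111 V=31.6111[hold]; j=4 S=132.3669 intr=0.0000 cont=11.7380 V=11.7380[hold]; j=5 S=179.6297 intr=0.0000 cont=2.0657 V=2.0657[hold]
k=4: j=0 S=45.4656 intr=82.0044 cont=81.1479 V=82.0044[EX]; j=1 S=61.6996 intr=65.7704 cont=64.9139 V=65.7704[EX]; j=2 S=83.7300 intr=43.7400 cont=43.6914 V=43.7400[EX]; j=3 S=113.6266 intr=13.8434 cont=21.8452 V=21.8452[hold]; j=4 S=154.1980 intr=0.0000 cont=7.0094 V=7.0094[hold]
k=3: j=0 S=52.9642 intr=74.5058 cont=73.6493 V=74.5058[EX]; j=1 S=71.8756 intr=55.5944 cont=54.7379 V=55.5944[EX]; j=2 S=97.5395 intr=29.9305 cont=32.9207 V=32.9207[hold]; j=3 S=132.3669 intr=0.0000 cont=14.5664 V=14.5664[hold]
k=2: j=0 S=61.6996 intr=65.7704 cont=64.9139 V=65.7704[EX]; j=1 S=83.7300 intr=43.7400 cont=44.3210 V=44.3210[hold]; j=2 S=113.6266 intr=13.8434 cont=23.8761 V=23.8761[hold]
k=1: j=0 S=71.8756 intr=55.5944 cont=55.0172 V=55.5944[EX]; j=1 S=97.5395 intr=29.9305 cont=34.1948 V=34.1948[hold]
k=0: j=0 S=83.7300 intr=43.7400 cont=44.9335 V=44.9335[hold]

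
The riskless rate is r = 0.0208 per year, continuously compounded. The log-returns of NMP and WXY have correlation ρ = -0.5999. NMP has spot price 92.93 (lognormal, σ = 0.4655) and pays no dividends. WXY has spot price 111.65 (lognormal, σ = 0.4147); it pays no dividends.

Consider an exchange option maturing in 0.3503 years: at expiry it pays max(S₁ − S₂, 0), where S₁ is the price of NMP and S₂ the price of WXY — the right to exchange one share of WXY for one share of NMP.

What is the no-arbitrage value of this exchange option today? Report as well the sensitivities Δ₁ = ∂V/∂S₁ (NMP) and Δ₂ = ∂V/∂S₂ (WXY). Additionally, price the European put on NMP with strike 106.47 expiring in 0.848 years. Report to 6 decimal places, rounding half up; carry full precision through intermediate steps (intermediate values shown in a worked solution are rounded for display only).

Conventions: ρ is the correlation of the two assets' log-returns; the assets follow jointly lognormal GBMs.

σ_eff = √(σ₁² + σ₂² − 2ρσ₁σ₂) = √(0.4655² + 0.4147² − 2·-0.5999·0.4655·0.4147) = 0.787578
d₁ = (ln(S₁/S₂) + (q₂ − q₁ + σ_eff²/2)T) / (σ_eff√T) = (ln(92.93/111.65) + (0.0 − 0.0 + 0.310140)·0.3503) / 0.466137 = -0.160641
d₂ = d₁ − σ_eff√T = -0.160641 − 0.466137 = -0.626778
N(d₁) = 0.436188,  N(d₂) = 0.265402
V = S₁·e^{−q₁T}·N(d₁) − S₂·e^{−q₂T}·N(d₂) = 40.534971 − 29.632186 = 10.902786
Δ₁ = e^{−q₁T}·N(d₁) = 0.436188;  Δ₂ = −e^{−q₂T}·N(d₂) = -0.265402
[vanilla: NMP put K=106.47]
σ√T = 0.4655·√0.848 = 0.428665
d₁ = (ln(S/K) + (r+σ²/2)T) / (σ√T) = (ln(92.93/106.47) + (0.0208+0.4655²/2)·0.848) / 0.428665 = (-0.136017 + 0.109515) / 0.428665 = -0.061824
d₂ = d₁ − σ√T = -0.061824 − 0.428665 = -0.490488
e^{−rT} = 0.982516
N(−d₁) = 0.524648,  N(−d₂) = 0.688106
price = K·e^{−rT}·N(−d₂) − S·N(−d₁) = 71.981721 − 48.755578 = 23.226144

exchange price = 10.902786
Δ1 = 0.436188
Δ2 = -0.265402
price(NMP put K=106.47) = 23.226144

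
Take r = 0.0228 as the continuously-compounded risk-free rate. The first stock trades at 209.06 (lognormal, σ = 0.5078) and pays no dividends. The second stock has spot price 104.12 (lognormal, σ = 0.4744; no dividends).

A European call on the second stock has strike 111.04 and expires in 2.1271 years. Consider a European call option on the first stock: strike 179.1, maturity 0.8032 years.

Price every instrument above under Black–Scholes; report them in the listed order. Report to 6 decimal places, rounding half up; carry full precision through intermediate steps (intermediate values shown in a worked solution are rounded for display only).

price(the second stock call K=111.04) = 27.577200
price(the first stock call K=179.1) = 53.670552

[the second stock call K=111.04]
σ√T = 0.4744·√2.1271 = 0.691893
d₁ = (ln(S/K) + (r+σ²/2)T) / (σ√T) = (ln(104.12/111.04) + (0.0228+0.4744²/2)·2.1271) / 0.691893 = (-0.064346 + 0.287856) / 0.691893 = 0.323040
d₂ = d₁ − σ√T = 0.323040 − 0.691893 = -0.368852
e^{−rT} = 0.952659
N(d₁) = 0.626668,  N(d₂) = 0.356119
price = S·N(d₁) − K·e^{−rT}·N(d₂) = 65.248630 − 37.671431 = 27.577200
[the first stock call K=179.1]
σ√T = 0.5078·√0.8032 = 0.455098
d₁ = (ln(S/K) + (r+σ²/2)T) / (σ√T) = (ln(209.06/179.1) + (0.0228+0.5078²/2)·0.8032) / 0.455098 = (0.154677 + 0.121870) / 0.455098 = 0.607665
d₂ = d₁ − σ√T = 0.607665 − 0.455098 = 0.152567
e^{−rT} = 0.981854
N(d₁) = 0.728295,  N(d₂) = 0.560630
price = S·N(d₁) − K·e^{−rT}·N(d₂) = 152.257382 − 98.586830 = 53.670552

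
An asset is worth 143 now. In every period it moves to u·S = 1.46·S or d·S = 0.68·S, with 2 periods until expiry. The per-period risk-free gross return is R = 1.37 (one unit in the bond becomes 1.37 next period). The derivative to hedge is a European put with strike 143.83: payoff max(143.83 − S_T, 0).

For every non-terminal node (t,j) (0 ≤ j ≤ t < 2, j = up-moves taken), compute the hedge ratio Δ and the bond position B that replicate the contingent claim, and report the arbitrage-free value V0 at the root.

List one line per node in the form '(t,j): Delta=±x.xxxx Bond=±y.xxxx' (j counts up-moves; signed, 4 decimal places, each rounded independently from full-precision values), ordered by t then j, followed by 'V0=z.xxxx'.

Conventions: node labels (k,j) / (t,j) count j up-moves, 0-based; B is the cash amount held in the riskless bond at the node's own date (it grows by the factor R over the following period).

(0,0): Delta=-0.0680 Bond=10.4827
(1,0): Delta=-1.0000 Bond=104.9854
(1,1): Delta=-0.0114 Bond=2.5407
V0=0.7535

Risk-neutral probability p* = (R−d)/(u−d) = (1.37−0.68)/(1.46−0.68) = 0.8846.
Expiry values: V(2,0)=77.7068, V(2,1)=1.8596, V(2,2)=0.0000
  t=1,j=0: stock 97.2400 → up 141.9704 (V=1.8596), down 66.1232 (V=77.7068). Price 7.7454; hedge Δ=-1.0000, bond B=104.9854.
  t=1,j=1: stock 208.7800 → up 304.8188 (V=0.0000), down 141.9704 (V=1.8596). Price 0.1566; hedge Δ=-0.0114, bond B=2.5407.
  t=0,j=0: stock 143.0000 → up 208.7800 (V=0.1566), down 97.2400 (V=7.7454). Price 0.7535; hedge Δ=-0.0680, bond B=10.4827.
Verification: the root portfolio costs Δ(0,0)·S0 + B(0,0) = 0.7535, matching V0.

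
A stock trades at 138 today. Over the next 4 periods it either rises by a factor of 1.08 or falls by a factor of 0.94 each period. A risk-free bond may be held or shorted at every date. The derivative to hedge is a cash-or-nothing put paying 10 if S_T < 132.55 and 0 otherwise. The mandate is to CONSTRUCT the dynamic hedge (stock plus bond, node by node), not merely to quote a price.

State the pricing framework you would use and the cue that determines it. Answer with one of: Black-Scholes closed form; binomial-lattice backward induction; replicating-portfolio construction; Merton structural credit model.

Key observation: what is demanded is not a single number but the (Δ, B) position at each node of the 1.08/0.94 tree starting at 138; constructing those positions is the replicating-portfolio method.

framework: replicating-portfolio construction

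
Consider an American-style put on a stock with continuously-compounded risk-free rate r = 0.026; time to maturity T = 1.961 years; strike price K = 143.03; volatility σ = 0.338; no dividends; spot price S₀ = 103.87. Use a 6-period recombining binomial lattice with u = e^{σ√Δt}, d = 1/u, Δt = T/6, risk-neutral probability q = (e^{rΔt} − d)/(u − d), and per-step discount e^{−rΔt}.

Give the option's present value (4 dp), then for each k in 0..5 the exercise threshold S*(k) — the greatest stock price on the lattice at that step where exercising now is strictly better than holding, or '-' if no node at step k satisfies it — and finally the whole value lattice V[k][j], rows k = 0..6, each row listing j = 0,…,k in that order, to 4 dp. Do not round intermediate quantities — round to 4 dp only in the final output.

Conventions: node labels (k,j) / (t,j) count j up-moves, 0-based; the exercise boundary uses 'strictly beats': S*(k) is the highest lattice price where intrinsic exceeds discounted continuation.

price = 43.8450
boundary = - - 70.5750 85.6190 70.5750 85.6190
tree:
43.8450
57.5360 29.4288
72.4550 42.0025 15.9939
84.8557 57.4110 25.6455 5.5623
95.0775 72.4550 39.5533 10.6607 0.0000
103.5032 84.8557 57.4110 20.4321 0.0000 0.0000
110.4485 95.0775 72.4550 39.1600 0.0000 0.0000 0.0000

Δt=0.32683  u=1.21316  d=0.82429  q=0.47379  discount=0.99154
step 6 (expiry): payoffs max(K−S,0) = 110.4485 95.0775 72.4550 39.1600 0.0000 0.0000 0.0000
step 5: (k=5,j=0): S=39.5268, K−S=103.5032, hold=102.2930 ⇒ V=103.5032 exercise | (k=5,j=1): S=58.1743, K−S=84.8557, hold=83.6455 ⇒ V=84.8557 exercise | (k=5,j=2): S=85.6190, K−S=57.4110, hold=56.2007 ⇒ V=57.4110 exercise | (k=5,j=3): S=126.0114, K−S=17.0186, hold=20.4321 ⇒ V=20.4321 continue | (k=5,j=4): S=185.4596, K−S=0.0000, hold=0.0000 ⇒ V=0.0000 continue | (k=5,j=5): S=272.9536, K−S=0.0000, hold=0.0000 ⇒ V=0.0000 continue  boundary S*=85.6190
step 4: (k=4,j=0): S=47.9525, K−S=95.0775, hold=93.8672 ⇒ V=95.0775 exercise | (k=4,j=1): S=70.5750, K−S=72.4550, hold=71.2448 ⇒ V=72.4550 exercise | (k=4,j=2): S=103.8700, K−S=39.1600, hold=39.5533 ⇒ V=39.5533 continue | (k=4,j=3): S=152.8726, K−S=0.0000, hold=10.6607 ⇒ V=10.6607 continue | (k=4,j=4): S=224.9931, K−S=0.0000, hold=0.0000 ⇒ V=0.0000 continue  boundary S*=70.5750
step 3: (k=3,j=0): S=58.1743, K−S=84.8557, hold=83.6455 ⇒ V=84.8557 exercise | (k=3,j=1): S=85.6190, K−S=57.4110, hold=56.3855 ⇒ V=57.4110 exercise | (k=3,j=2): S=126.0114, K−S=17.0186, hold=25.6455 ⇒ V=25.6455 continue | (k=3,j=3): S=185.4596, K−S=0.0000, hold=5.5623 ⇒ V=5.5623 continue  boundary S*=85.6190
step 2: (k=2,j=0): S=70.5750, K−S=72.4550, hold=71.2448 ⇒ V=72.4550 exercise | (k=2,j=1): S=103.8700, K−S=39.1600, hold=42.0025 ⇒ V=42.0025 continue | (k=2,j=2): S=152.8726, K−S=0.0000, hold=15.9939 ⇒ V=15.9939 continue  boundary S*=70.5750
step 1: (k=1,j=0): S=85.6190, K−S=57.4110, hold=57.5360 ⇒ V=57.5360 continue | (k=1,j=1): S=126.0114, K−S=17.0186, hold=29.4288 ⇒ V=29.4288 continue  boundary S*=-
step 0: (k=0,j=0): S=103.8700, K−S=39.1600, hold=43.8450 ⇒ V=43.8450 continue  boundary S*=-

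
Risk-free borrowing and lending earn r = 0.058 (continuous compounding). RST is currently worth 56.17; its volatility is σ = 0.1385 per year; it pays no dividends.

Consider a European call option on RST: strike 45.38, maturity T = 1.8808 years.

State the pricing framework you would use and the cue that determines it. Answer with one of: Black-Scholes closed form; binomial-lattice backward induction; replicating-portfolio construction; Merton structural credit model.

Key observation: a European claim on RST (strike 45.38) — a lognormal (GBM) underlying with constant rate and volatility — has an exact closed-form value; no lattice or capital structure is involved.

framework: Black-Scholes closed form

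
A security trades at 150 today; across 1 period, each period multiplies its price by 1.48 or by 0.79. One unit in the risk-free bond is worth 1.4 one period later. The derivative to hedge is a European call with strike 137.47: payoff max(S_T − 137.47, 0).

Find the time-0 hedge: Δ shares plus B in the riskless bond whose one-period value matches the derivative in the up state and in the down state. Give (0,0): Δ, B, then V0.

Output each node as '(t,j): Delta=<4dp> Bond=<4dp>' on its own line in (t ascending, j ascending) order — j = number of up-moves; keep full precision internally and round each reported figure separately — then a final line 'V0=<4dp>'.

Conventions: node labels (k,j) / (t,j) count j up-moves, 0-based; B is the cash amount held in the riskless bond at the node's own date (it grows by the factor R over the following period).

(0,0): Delta=0.8167 Bond=-69.1291
V0=53.3782

Under the risk-neutral measure, an up-move has probability p* = (R−d)/(u−d) = 0.8841 and values discount at R = 1.4.
Terminal payoffs: V(1,0)=0.0000, V(1,1)=84.5300
  t=0,j=0: stock 150.0000 → up 222.0000 (V=84.5300), down 118.5000 (V=0.0000). Price 53.3782; hedge Δ=0.8167, bond B=-69.1291.
Verification: the root portfolio costs Δ(0,0)·S0 + B(0,0) = 53.3782, matching V0.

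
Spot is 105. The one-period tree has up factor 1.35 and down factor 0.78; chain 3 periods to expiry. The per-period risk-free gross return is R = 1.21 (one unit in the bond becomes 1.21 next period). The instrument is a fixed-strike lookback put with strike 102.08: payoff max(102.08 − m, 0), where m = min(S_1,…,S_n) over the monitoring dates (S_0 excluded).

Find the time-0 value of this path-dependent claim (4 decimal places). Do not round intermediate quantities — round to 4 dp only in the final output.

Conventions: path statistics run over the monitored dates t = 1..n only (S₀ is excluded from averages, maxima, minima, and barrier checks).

price = 3.9358

Set p* = 0.7544 (from d < R < u); the path-dependent value is the discounted p*-expectation over all price paths.
Enumerate all 2^3 = 8 price paths (U = up ×1.35, D = down ×0.78); each path with k up-moves has probability p*^k·(1−p*)^(3−k).
DDD: m=49.8280, payoff=52.2520, prob=0.014817
UDD: m=86.2407, payoff=15.8393, prob=0.045509
DUD: m=81.9000, payoff=20.1800, prob=0.045509
UUD: m=141.7500, payoff=0.0000, prob=0.139779
DDU: m=63.8820, payoff=38.1980, prob=0.045509
UDU: m=110.5650, payoff=0.0000, prob=0.139779
DUU: m=81.9000, payoff=20.1800, prob=0.139779
UUU: m=141.7500, payoff=0.0000, prob=0.429320
Price = Σ prob·payoff / R^3 = 6.972523 / 1.771561 = 3.9358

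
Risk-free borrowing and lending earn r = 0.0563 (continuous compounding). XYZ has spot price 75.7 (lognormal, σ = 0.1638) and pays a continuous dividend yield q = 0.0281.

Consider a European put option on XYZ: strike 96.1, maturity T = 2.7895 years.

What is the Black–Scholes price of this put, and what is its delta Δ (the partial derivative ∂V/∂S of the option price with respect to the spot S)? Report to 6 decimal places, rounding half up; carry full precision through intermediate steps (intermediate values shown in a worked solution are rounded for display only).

price = 15.709135
Δ = -0.622146

σ√T = 0.1638·√2.7895 = 0.273575
d₁ = (ln(S/K) + (r−q+σ²/2)T) / (σ√T) = (ln(75.7/96.1) + (0.0563−0.0281+0.1638²/2)·2.7895) / 0.273575 = (-0.238611 + 0.116086) / 0.273575 = -0.447867
d₂ = d₁ − σ√T = -0.447867 − 0.273575 = -0.721443
e^{−rT} = 0.854662
e^{−qT} = 0.924608
N(−d₁) = 0.672876,  N(−d₂) = 0.764681
Put price V = K·e^{−rT}·N(−d₂) − S·e^{−qT}·N(−d₁) = 62.805616 − 47.096482 = 15.709135
Δ = −e^{−qT}·N(−d₁) = -0.622146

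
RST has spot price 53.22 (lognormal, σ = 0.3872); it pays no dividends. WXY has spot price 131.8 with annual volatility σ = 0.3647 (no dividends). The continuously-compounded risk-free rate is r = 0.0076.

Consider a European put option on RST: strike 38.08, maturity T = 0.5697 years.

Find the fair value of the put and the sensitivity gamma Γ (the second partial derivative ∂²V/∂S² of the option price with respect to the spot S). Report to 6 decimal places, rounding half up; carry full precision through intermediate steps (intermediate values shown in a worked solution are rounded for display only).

price = 0.793020
Γ = 0.010927

σ√T = 0.3872·√0.5697 = 0.292253
d₁ = (ln(S/K) + (r+σ²/2)T) / (σ√T) = (ln(53.22/38.08) + (0.0076+0.3872²/2)·0.5697) / 0.292253 = (0.334745 + 0.047036) / 0.292253 = 1.306337
d₂ = d₁ − σ√T = 1.306337 − 0.292253 = 1.014085
e^{−rT} = 0.995680
N(−d₁) = 0.095719,  N(−d₂) = 0.155271
Put price V = K·e^{−rT}·N(−d₂) − S·N(−d₁) = 5.887180 − 5.094161 = 0.793020
φ(d₁) = (1/√(2π))·e^{−d₁²/2} = 0.169959
Γ = φ(d₁) / (S·σ·√T) = 0.010927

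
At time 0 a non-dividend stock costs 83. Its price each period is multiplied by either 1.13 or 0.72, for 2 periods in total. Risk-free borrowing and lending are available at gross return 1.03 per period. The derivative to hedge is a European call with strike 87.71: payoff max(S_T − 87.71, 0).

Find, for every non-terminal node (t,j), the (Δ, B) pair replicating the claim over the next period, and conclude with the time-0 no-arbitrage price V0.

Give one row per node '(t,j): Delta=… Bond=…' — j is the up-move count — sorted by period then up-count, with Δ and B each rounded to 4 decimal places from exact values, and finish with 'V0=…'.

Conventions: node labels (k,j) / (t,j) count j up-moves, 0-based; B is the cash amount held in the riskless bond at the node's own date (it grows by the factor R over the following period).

(0,0): Delta=0.3942 Bond=-22.8694
(1,0): Delta=0.0000 Bond=0.0000
(1,1): Delta=0.4752 Bond=-31.1540
V0=9.8465

Since d<R<u, set p* = (R−d)/(u−d) = 0.7561; price each node as the discounted p*-expectation of its children.
Payoffs at expiry: V(2,0)=0.0000, V(2,1)=0.0000, V(2,2)=18.2727
  t=1,j=0: stock 59.7600 → up 67.5288 (V=0.0000), down 43.0272 (V=0.0000). Price 0.0000; hedge Δ=0.0000, bond B=0.0000.
  t=1,j=1: stock 93.7900 → up 105.9827 (V=18.2727), down 67.5288 (V=0.0000). Price 13.4135; hedge Δ=0.4752, bond B=-31.1540.
  t=0,j=0: stock 83.0000 → up 93.7900 (V=13.4135), down 59.7600 (V=0.0000). Price 9.8465; hedge Δ=0.3942, bond B=-22.8694.
Check: Δ(0,0)·S0 + B(0,0) = 9.8465 = V0.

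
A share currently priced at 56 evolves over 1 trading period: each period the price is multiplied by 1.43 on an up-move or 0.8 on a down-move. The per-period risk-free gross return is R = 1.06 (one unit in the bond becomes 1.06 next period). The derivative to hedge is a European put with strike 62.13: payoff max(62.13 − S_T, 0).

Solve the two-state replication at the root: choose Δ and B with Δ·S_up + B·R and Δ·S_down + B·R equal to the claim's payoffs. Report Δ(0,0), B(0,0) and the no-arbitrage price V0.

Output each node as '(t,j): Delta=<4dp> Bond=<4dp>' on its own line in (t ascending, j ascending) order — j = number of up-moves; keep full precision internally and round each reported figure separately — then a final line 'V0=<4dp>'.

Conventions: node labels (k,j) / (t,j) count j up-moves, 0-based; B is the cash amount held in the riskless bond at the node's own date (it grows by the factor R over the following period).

The replicating-portfolio and risk-neutral prices coincide; use p* = (1.06−0.8)/(1.43−0.8) = 0.4127 for the latter.
Terminal payoffs: V(1,0)=17.3300, V(1,1)=0.0000
  t=0,j=0: stock 56.0000 → up 80.0800 (V=0.0000), down 44.8000 (V=17.3300). Price 9.6018; hedge Δ=-0.4912, bond B=37.1098.
As a check, the time-0 holding Δ(0,0)·S0 + B(0,0) comes to 9.6018 — exactly V0.

(0,0): Delta=-0.4912 Bond=37.1098
V0=9.6018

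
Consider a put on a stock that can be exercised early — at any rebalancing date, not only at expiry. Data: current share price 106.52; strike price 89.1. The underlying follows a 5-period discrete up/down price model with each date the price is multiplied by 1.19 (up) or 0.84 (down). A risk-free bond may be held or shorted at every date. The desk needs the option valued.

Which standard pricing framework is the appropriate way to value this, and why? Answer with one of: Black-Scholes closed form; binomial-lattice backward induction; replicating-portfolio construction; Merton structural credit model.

Key observation: the defining feature is the embedded early-exercise option across 5 discrete dates on the spot-106.52 tree; pricing the strike-89.1 put means working backward with an exercise test at every node.

framework: binomial-lattice backward induction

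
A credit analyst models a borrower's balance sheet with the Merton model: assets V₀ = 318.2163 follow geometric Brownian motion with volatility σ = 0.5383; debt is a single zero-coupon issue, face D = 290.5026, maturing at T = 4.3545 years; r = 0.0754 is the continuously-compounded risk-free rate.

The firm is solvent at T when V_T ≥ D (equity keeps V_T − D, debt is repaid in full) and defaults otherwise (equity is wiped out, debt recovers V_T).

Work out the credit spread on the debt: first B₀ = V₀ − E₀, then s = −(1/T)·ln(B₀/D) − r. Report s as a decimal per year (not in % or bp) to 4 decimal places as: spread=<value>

spread=0.0848

With assets at 318.2163 and a single debt payment of 290.5026 at 4.3545 years:
d₁ = [ln(V₀/D) + (r + σ²/2)T] / (σ√T)
   = [ln(318.2163/290.5026) + (0.0754 + 0.5·0.5383²)·4.3545] / (0.5383·√4.3545)
   = [0.091119 + 0.959224] / 1.123294 = 0.935056
d₂ = d₁ − σ√T = 0.935056 − 1.123294 = -0.188238
N(d₁) = 0.825120,  N(d₂) = 0.425345,  e^(−rT) = 0.720126
E₀ = V₀·N(d₁) − D·e^(−rT)·N(d₂)
   = 318.2163·0.825120 − 290.5026·0.720126·0.425345 = 173.585226
B₀ = V₀ − E₀ = 318.2163 − 173.585226 = 144.631074
spread = −(1/T)·ln(B₀/D) − r = −(1/4.3545)·ln(144.631074/290.5026) − 0.0754 = 0.08476221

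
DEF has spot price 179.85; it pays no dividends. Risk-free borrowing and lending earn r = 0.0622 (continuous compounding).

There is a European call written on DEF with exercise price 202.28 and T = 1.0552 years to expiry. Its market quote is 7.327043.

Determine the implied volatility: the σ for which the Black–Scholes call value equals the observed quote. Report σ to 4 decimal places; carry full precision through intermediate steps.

sigma = 0.1520

At σ = 0.1520 the Black–Scholes value reproduces the quote:
σ√T = 0.152·√1.0552 = 0.156139
d₁ = (ln(S/K) + (r+σ²/2)T) / (σ√T) = (ln(179.85/202.28) + (0.0622+0.152²/2)·1.0552) / 0.156139 = (-0.117530 + 0.077823) / 0.156139 = -0.254303
d₂ = d₁ − σ√T = -0.254303 − 0.156139 = -0.410442
e^{−rT} = 0.936474
N(d₁) = 0.399631,  N(d₂) = 0.340741
V = S·N(d₁) − K·e^{−rT}·N(d₂) = 71.873581 − 64.546538 = 7.327043 (the quoted price), and the Black–Scholes price is strictly increasing in σ, so σ is unique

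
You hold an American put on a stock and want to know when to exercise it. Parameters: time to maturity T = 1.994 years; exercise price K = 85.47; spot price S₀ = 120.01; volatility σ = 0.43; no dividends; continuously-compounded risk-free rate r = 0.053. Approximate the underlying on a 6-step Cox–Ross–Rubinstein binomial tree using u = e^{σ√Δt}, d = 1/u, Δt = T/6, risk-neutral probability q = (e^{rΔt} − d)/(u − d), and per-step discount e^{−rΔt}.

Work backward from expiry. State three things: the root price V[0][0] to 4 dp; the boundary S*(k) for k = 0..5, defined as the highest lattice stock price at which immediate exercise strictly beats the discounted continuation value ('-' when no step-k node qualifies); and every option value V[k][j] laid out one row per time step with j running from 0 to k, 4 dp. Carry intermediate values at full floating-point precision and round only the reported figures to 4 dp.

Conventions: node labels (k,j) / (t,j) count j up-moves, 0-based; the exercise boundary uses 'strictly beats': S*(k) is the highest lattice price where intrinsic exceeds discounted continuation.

params: Δt=0.33233 u=1.28132 d=0.78045 q=0.47382 e^(-rΔt)=0.98254
t_6 payoffs: 58.3507 40.9462 12.3721 0.0000 0.0000 0.0000 0.0000
t_5: node(5,0) S=34.7485 payoff=50.7215 vs cont=49.2293 → 50.7215 [stop]  node(5,1) S=57.0490 payoff=28.4210 vs cont=26.9287 → 28.4210 [stop]  node(5,2) S=93.6615 payoff=0.0000 vs cont=6.3963 → 6.3963 [wait]  node(5,3) S=153.7708 payoff=0.0000 vs cont=0.0000 → 0.0000 [wait]  node(5,4) S=252.4565 payoff=0.0000 vs cont=0.0000 → 0.0000 [wait]  node(5,5) S=414.4759 payoff=0.0000 vs cont=0.0000 → 0.0000 [wait]  ⇒ S*(5)=57.0490
t_4: node(4,0) S=44.5238 payoff=40.9462 vs cont=39.4540 → 40.9462 [stop]  node(4,1) S=73.0979 payoff=12.3721 vs cont=17.6712 → 17.6712 [wait]  node(4,2) S=120.0100 payoff=0.0000 vs cont=3.3068 → 3.3068 [wait]  node(4,3) S=197.0290 payoff=0.0000 vs cont=0.0000 → 0.0000 [wait]  node(4,4) S=323.4766 payoff=0.0000 vs cont=0.0000 → 0.0000 [wait]  ⇒ S*(4)=44.5238
t_3: node(3,0) S=57.0490 payoff=28.4210 vs cont=29.3957 → 29.3957 [wait]  node(3,1) S=93.6615 payoff=0.0000 vs cont=10.6754 → 10.6754 [wait]  node(3,2) S=153.7708 payoff=0.0000 vs cont=1.7096 → 1.7096 [wait]  node(3,3) S=252.4565 payoff=0.0000 vs cont=0.0000 → 0.0000 [wait]  ⇒ S*(3)=-
t_2: node(2,0) S=73.0979 payoff=12.3721 vs cont=20.1672 → 20.1672 [wait]  node(2,1) S=120.0100 payoff=0.0000 vs cont=6.3150 → 6.3150 [wait]  node(2,2) S=197.0290 payoff=0.0000 vs cont=0.8839 → 0.8839 [wait]  ⇒ S*(2)=-
t_1: node(1,0) S=93.6615 payoff=0.0000 vs cont=13.3662 → 13.3662 [wait]  node(1,1) S=153.7708 payoff=0.0000 vs cont=3.6763 → 3.6763 [wait]  ⇒ S*(1)=-
t_0: node(0,0) S=120.0100 payoff=0.0000 vs cont=8.6217 → 8.6217 [wait]  ⇒ S*(0)=-

price = 8.6217
boundary = - - - - 44.5238 57.0490
tree:
8.6217
13.3662 3.6763
20.1672 6.3150 0.8839
29.3957 10.6754 1.7096 0.0000
40.9462 17.6712 3.3068 0.0000 0.0000
50.7215 28.4210 6.3963 0.0000 0.0000 0.0000
58.3507 40.9462 12.3721 0.0000 0.0000 0.0000 0.0000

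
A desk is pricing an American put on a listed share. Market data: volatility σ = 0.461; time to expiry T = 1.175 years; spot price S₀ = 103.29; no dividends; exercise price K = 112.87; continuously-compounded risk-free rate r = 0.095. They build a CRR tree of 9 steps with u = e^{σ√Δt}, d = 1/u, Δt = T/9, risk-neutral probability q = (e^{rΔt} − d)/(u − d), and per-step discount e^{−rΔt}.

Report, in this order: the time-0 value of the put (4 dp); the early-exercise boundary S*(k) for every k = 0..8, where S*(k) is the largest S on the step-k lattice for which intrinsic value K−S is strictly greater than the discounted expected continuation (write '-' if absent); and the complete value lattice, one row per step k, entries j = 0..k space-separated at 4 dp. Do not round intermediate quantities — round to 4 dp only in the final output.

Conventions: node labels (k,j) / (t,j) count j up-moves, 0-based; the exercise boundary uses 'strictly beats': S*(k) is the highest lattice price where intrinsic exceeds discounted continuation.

price = 21.0368
boundary = - - 74.0247 62.6666 74.0247 62.6666 74.0247 62.6666 74.0247
tree:
21.0368
29.0270 13.4389
38.8453 19.7708 7.3366
50.2034 28.2091 11.6853 3.0979
59.8188 38.8453 18.1003 5.4542 0.7792
67.9588 50.2034 27.0887 9.4132 1.5645 0.0000
74.8498 59.8188 38.8453 15.8121 3.1414 0.0000 0.0000
80.6835 67.9588 50.2034 25.5475 6.3074 0.0000 0.0000 0.0000
85.6221 74.8498 59.8188 38.8453 12.6645 0.0000 0.0000 0.0000 0.0000
89.8030 80.6835 67.9588 50.2034 25.4285 0.0000 0.0000 0.0000 0.0000 0.0000

Δt=0.13056  u=1.18125  d=0.84656  q=0.49574  discount=0.98767
step 9 (expiry): payoffs max(K−S,0) = 89.8030 80.6835 67.9588 50.2034 25.4285 0.0000 0.0000 0.0000 0.0000 0.0000
step 8: (k=8,j=0): S=27.2479, K−S=85.6221, hold=84.2309 ⇒ V=85.6221 exercise | (k=8,j=1): S=38.0202, K−S=74.8498, hold=73.4586 ⇒ V=74.8498 exercise | (k=8,j=2): S=53.0512, K−S=59.8188, hold=58.4275 ⇒ V=59.8188 exercise | (k=8,j=3): S=74.0247, K−S=38.8453, hold=37.4540 ⇒ V=38.8453 exercise | (k=8,j=4): S=103.2900, K−S=9.5800, hold=12.6645 ⇒ V=12.6645 continue | (k=8,j=5): S=144.1251, K−S=0.0000, hold=0.0000 ⇒ V=0.0000 continue | (k=8,j=6): S=201.1042, K−S=0.0000, hold=0.0000 ⇒ V=0.0000 continue | (k=8,j=7): S=280.6097, K−S=0.0000, hold=0.0000 ⇒ V=0.0000 continue | (k=8,j=8): S=391.5472, K−S=0.0000, hold=0.0000 ⇒ V=0.0000 continue  boundary S*=74.0247
step 7: (k=7,j=0): S=32.1865, K−S=80.6835, hold=79.2923 ⇒ V=80.6835 exercise | (k=7,j=1): S=44.9112, K−S=67.9588, hold=66.5675 ⇒ V=67.9588 exercise | (k=7,j=2): S=62.6666, K−S=50.2034, hold=48.8122 ⇒ V=50.2034 exercise | (k=7,j=3): S=87.4415, K−S=25.4285, hold=25.5475 ⇒ V=25.5475 continue | (k=7,j=4): S=122.0110, K−S=0.0000, hold=6.3074 ⇒ V=6.3074 continue | (k=7,j=5): S=170.2474, K−S=0.0000, hold=0.0000 ⇒ V=0.0000 continue | (k=7,j=6): S=237.5538, K−S=0.0000, hold=0.0000 ⇒ V=0.0000 continue | (k=7,j=7): S=331.4694, K−S=0.0000, hold=0.0000 ⇒ V=0.0000 continue  boundary S*=62.6666
step 6: (k=6,j=0): S=38.0202, K−S=74.8498, hold=73.4586 ⇒ V=74.8498 exercise | (k=6,j=1): S=53.0512, K−S=59.8188, hold=58.4275 ⇒ V=59.8188 exercise | (k=6,j=2): S=74.0247, K−S=38.8453, hold=37.5123 ⇒ V=38.8453 exercise | (k=6,j=3): S=103.2900, K−S=9.5800, hold=15.8121 ⇒ V=15.8121 continue | (k=6,j=4): S=144.1251, K−S=0.0000, hold=3.1414 ⇒ V=3.1414 continue | (k=6,j=5): S=201.1042, K−S=0.0000, hold=0.0000 ⇒ V=0.0000 continue | (k=6,j=6): S=280.6097, K−S=0.0000, hold=0.0000 ⇒ V=0.0000 continue  boundary S*=74.0247
step 5: (k=5,j=0): S=44.9112, K−S=67.9588, hold=66.5675 ⇒ V=67.9588 exercise | (k=5,j=1): S=62.6666, K−S=50.2034, hold=48.8122 ⇒ V=50.2034 exercise | (k=5,j=2): S=87.4415, K−S=25.4285, hold=27.0887 ⇒ V=27.0887 continue | (k=5,j=3): S=122.0110, K−S=0.0000, hold=9.4132 ⇒ V=9.4132 continue | (k=5,j=4): S=170.2474, K−S=0.0000, hold=1.5645 ⇒ V=1.5645 continue | (k=5,j=5): S=237.5538, K−S=0.0000, hold=0.0000 ⇒ V=0.0000 continue  boundary S*=62.6666
step 4: (k=4,j=0): S=53.0512, K−S=59.8188, hold=58.4275 ⇒ V=59.8188 exercise | (k=4,j=1): S=74.0247, K−S=38.8453, hold=38.2669 ⇒ V=38.8453 exercise | (k=4,j=2): S=103.2900, K−S=9.5800, hold=18.1003 ⇒ V=18.1003 continue | (k=4,j=3): S=144.1251, K−S=0.0000, hold=5.4542 ⇒ V=5.4542 continue | (k=4,j=4): S=201.1042, K−S=0.0000, hold=0.7792 ⇒ V=0.7792 continue  boundary S*=74.0247
step 3: (k=3,j=0): S=62.6666, K−S=50.2034, hold=48.8122 ⇒ V=50.2034 exercise | (k=3,j=1): S=87.4415, K−S=25.4285, hold=28.2091 ⇒ V=28.2091 continue | (k=3,j=2): S=122.0110, K−S=0.0000, hold=11.6853 ⇒ V=11.6853 continue | (k=3,j=3): S=170.2474, K−S=0.0000, hold=3.0979 ⇒ V=3.0979 continue  boundary S*=62.6666
step 2: (k=2,j=0): S=74.0247, K−S=38.8453, hold=38.8155 ⇒ V=38.8453 exercise | (k=2,j=1): S=103.2900, K−S=9.5800, hold=19.7708 ⇒ V=19.7708 continue | (k=2,j=2): S=144.1251, K−S=0.0000, hold=7.3366 ⇒ V=7.3366 continue  boundary S*=74.0247
step 1: (k=1,j=0): S=87.4415, K−S=25.4285, hold=29.0270 ⇒ V=29.0270 continue | (k=1,j=1): S=122.0110, K−S=0.0000, hold=13.4389 ⇒ V=13.4389 continue  boundary S*=-
step 0: (k=0,j=0): S=103.2900, K−S=9.5800, hold=21.0368 ⇒ V=21.0368 continue  boundary S*=-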